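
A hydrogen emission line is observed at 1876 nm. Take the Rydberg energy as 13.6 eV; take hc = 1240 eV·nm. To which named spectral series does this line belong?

Paschen

ΔE = 1240/1876 = 0.6610 eV.
This matches 13.6 × (1/3² − 1/4²), so n_f = 3: the Paschen series.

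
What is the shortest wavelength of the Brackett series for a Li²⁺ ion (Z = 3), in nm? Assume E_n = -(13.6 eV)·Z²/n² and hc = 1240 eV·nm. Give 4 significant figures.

162.1 nm

The Brackett series has lower level n_f = 4; the series limit corresponds to n_i → ∞.
ΔE_max = 13.6 × 9 / 4² = 7.650 eV.
λ_min = 1240 / 7.650 = 162.1 nm.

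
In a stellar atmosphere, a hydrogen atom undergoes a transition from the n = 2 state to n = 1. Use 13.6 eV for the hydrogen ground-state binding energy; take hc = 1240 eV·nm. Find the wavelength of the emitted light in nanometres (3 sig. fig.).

122 nm

ΔE = 13.60 × (1/1² − 1/2²) = 13.60 × 0.7500 = 10.20 eV.
λ = hc/ΔE = 1240 / 10.20 = 122 nm.
This line belongs to the Lyman series.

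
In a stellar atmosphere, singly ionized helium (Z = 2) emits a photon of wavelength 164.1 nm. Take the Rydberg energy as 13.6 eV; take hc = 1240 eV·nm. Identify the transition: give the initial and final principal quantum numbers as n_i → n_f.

The photon energy is ΔE = hc/λ = 1240 / 164.1 = 7.556 eV.
With Z = 2, ΔE = 54.40 × (1/n_f² − 1/n_i²), so 1/n_f² − 1/n_i² = 0.1389.
Trying n_f = 2 gives 1/n_i² = 0.1111, i.e. n_i ≈ 3; this pair matches.

n_i = 3, n_f = 2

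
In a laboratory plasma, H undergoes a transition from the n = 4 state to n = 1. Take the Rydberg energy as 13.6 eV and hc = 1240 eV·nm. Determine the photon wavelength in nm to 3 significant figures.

ΔE = 13.60 × (1/1² − 1/4²) = 13.60 × 0.9375 = 12.75 eV.
λ = hc/ΔE = 1240 / 12.75 = 97.3 nm.
This line belongs to the Lyman series.

97.3 nm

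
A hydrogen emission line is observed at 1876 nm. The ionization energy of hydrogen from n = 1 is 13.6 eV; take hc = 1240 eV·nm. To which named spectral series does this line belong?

Paschen

ΔE = 1240/1876 = 0.6610 eV.
This matches 13.6 × (1/3² − 1/4²), so n_f = 3: the Paschen series.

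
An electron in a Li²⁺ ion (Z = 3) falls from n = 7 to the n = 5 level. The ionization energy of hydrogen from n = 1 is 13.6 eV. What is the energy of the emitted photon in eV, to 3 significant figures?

The Bohr energies scale as Z², so for Z = 3: E_n = −122.4/n² eV.
E_7 = −122.4/49 = −2.498 eV and E_5 = −122.4/25 = −4.896 eV.
The photon energy is |E_7 − E_5| = 2.40 eV.

2.40 eV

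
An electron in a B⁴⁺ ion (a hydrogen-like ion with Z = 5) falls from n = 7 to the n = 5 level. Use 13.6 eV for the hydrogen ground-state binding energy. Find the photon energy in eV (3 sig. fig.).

6.66 eV

The Bohr energies scale as Z², so for Z = 5: E_n = −340.0/n² eV.
E_7 = −340.0/49 = −6.939 eV and E_5 = −340.0/25 = −13.60 eV.
The photon energy is |E_7 − E_5| = 6.66 eV.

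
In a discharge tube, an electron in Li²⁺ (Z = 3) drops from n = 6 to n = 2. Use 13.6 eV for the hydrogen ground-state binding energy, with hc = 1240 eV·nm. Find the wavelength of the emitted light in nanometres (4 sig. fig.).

45.59 nm

For Z = 3 the level energies scale as Z², so the effective Rydberg energy is 13.6 × 9 = 122.4 eV.
ΔE = 122.4 × (1/2² − 1/6²) = 122.4 × 0.2222 = 27.20 eV.
λ = hc/ΔE = 1240 / 27.20 = 45.59 nm.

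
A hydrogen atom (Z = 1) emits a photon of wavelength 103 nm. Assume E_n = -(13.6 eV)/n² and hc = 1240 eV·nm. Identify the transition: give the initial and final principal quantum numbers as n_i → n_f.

n_i = 3, n_f = 1

The photon energy is ΔE = hc/λ = 1240 / 103 = 12.04 eV.
With Z = 1, ΔE = 13.60 × (1/n_f² − 1/n_i²), so 1/n_f² − 1/n_i² = 0.8852.
Trying n_f = 1 gives 1/n_i² = 0.1148, i.e. n_i ≈ 3; this pair matches.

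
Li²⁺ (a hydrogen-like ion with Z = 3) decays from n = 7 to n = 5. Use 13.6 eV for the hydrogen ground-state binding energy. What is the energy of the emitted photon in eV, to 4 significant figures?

The Bohr energies scale as Z², so for Z = 3: E_n = −122.4/n² eV.
E_7 = −122.4/49 = −2.498 eV and E_5 = −122.4/25 = −4.896 eV.
The photon energy is |E_7 − E_5| = 2.398 eV.

2.398 eV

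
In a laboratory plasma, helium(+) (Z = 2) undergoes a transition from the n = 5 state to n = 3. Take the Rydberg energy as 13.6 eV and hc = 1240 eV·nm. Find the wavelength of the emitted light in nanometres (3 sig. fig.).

For Z = 2 the level energies scale as Z², so the effective Rydberg energy is 13.6 × 4 = 54.40 eV.
ΔE = 54.40 × (1/3² − 1/5²) = 54.40 × 0.07111 = 3.868 eV.
λ = hc/ΔE = 1240 / 3.868 = 321 nm.

321 nm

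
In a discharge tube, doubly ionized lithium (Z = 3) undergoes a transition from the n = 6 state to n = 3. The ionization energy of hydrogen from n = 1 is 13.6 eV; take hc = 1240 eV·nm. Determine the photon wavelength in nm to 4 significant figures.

121.6 nm

For Z = 3 the level energies scale as Z², so the effective Rydberg energy is 13.6 × 9 = 122.4 eV.
ΔE = 122.4 × (1/3² − 1/6²) = 122.4 × 0.08333 = 10.20 eV.
λ = hc/ΔE = 1240 / 10.20 = 121.6 nm.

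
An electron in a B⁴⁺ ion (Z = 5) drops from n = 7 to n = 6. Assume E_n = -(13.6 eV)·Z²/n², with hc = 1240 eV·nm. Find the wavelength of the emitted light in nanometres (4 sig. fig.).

For Z = 5 the level energies scale as Z², so the effective Rydberg energy is 13.6 × 25 = 340.0 eV.
ΔE = 340.0 × (1/6² − 1/7²) = 340.0 × 0.007370 = 2.506 eV.
λ = hc/ΔE = 1240 / 2.506 = 494.9 nm.

494.9 nm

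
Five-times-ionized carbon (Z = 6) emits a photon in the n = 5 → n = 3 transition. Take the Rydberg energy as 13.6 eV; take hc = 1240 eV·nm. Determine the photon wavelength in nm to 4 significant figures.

For Z = 6 the level energies scale as Z², so the effective Rydberg energy is 13.6 × 36 = 489.6 eV.
ΔE = 489.6 × (1/3² − 1/5²) = 489.6 × 0.07111 = 34.82 eV.
λ = hc/ΔE = 1240 / 34.82 = 35.62 nm.

35.62 nm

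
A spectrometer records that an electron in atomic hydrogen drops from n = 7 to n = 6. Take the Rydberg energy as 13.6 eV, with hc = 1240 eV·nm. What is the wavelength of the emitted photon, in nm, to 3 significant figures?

ΔE = 13.60 × (1/6² − 1/7²) = 13.60 × 0.007370 = 0.1002 eV.
λ = hc/ΔE = 1240 / 0.1002 = 12400 nm.

12400 nm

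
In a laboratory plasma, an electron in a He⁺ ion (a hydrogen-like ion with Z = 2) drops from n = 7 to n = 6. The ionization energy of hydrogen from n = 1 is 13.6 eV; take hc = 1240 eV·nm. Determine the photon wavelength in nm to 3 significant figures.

3090 nm

For Z = 2 the level energies scale as Z², so the effective Rydberg energy is 13.6 × 4 = 54.40 eV.
ΔE = 54.40 × (1/6² − 1/7²) = 54.40 × 0.007370 = 0.4009 eV.
λ = hc/ΔE = 1240 / 0.4009 = 3090 nm.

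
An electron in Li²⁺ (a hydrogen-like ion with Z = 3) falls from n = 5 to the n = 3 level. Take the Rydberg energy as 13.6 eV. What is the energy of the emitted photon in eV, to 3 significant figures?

8.70 eV

The Bohr energies scale as Z², so for Z = 3: E_n = −122.4/n² eV.
E_5 = −122.4/25 = −4.896 eV and E_3 = −122.4/9 = −13.60 eV.
The photon energy is |E_5 − E_3| = 8.70 eV.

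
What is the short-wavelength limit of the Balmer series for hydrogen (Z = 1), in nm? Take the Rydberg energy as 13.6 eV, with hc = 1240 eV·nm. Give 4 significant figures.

364.7 nm

The Balmer series has lower level n_f = 2; the series limit corresponds to n_i → ∞.
ΔE_max = 13.6 × 1 / 2² = 3.400 eV.
λ_min = 1240 / 3.400 = 364.7 nm.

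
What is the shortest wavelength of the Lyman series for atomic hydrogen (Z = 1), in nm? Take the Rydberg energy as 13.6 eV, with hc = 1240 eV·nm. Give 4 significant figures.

The Lyman series has lower level n_f = 1; the series limit corresponds to n_i → ∞.
ΔE_max = 13.6 × 1 / 1² = 13.60 eV.
λ_min = 1240 / 13.60 = 91.18 nm.

91.18 nm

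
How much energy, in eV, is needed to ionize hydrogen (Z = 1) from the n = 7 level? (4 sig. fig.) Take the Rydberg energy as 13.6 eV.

0.2776 eV

E_7 = −13.60/49 = −0.2776 eV, so ionization (to E = 0) requires 0.2776 eV.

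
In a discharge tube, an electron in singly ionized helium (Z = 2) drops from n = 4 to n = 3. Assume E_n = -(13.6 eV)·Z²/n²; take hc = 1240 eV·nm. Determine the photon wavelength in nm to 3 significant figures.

For Z = 2 the level energies scale as Z², so the effective Rydberg energy is 13.6 × 4 = 54.40 eV.
ΔE = 54.40 × (1/3² − 1/4²) = 54.40 × 0.04861 = 2.644 eV.
λ = hc/ΔE = 1240 / 2.644 = 469 nm.

469 nm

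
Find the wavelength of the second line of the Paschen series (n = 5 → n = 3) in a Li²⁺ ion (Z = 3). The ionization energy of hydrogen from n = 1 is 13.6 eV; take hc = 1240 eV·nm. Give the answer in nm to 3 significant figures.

142 nm

The Paschen series terminates on n_f = 3; the second line has n_i = 3+2 = 5.
ΔE = 122.4 × (1/3² − 1/5²) = 8.704 eV.
λ = 1240 / 8.704 = 142 nm.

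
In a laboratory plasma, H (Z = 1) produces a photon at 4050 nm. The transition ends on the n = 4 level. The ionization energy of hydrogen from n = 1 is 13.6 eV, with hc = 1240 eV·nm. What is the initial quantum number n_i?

The photon energy is ΔE = hc/λ = 1240 / 4050 = 0.3062 eV.
With Z = 1, ΔE = 13.60 × (1/n_f² − 1/n_i²), so 1/n_f² − 1/n_i² = 0.02251.
With n_f = 4: 1/n_i² = 1/16 − 0.02251 = 0.03999, so n_i ≈ 5.00.

n_i = 5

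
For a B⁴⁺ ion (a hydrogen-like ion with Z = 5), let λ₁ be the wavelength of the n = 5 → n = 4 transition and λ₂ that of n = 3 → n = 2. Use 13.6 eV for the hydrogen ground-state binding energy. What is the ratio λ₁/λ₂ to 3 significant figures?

6.17

λ ∝ 1/ΔE ∝ 1/(1/n_f² − 1/n_i²), and the Z² and hc factors cancel in the ratio.
λ₁/λ₂ = (1/2² − 1/3²)/(1/4² − 1/5²) = 0.1389/0.02250 = 6.17.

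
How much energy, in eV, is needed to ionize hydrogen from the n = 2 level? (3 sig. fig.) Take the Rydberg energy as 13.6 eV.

3.40 eV

E_2 = −13.60/4 = −3.40 eV, so ionization (to E = 0) requires 3.40 eV.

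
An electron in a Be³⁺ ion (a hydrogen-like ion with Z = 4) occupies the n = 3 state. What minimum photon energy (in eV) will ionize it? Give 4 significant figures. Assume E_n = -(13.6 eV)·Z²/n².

24.18 eV

E_n = −13.6 Z²/n² = −217.6/n² eV for Z = 4.
E_3 = −217.6/9 = −24.18 eV, so ionization (to E = 0) requires 24.18 eV.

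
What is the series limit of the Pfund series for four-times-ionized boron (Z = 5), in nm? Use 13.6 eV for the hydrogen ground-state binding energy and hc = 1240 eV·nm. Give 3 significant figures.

The Pfund series has lower level n_f = 5; the series limit corresponds to n_i → ∞.
ΔE_max = 13.6 × 25 / 5² = 13.60 eV.
λ_min = 1240 / 13.60 = 91.2 nm.

91.2 nm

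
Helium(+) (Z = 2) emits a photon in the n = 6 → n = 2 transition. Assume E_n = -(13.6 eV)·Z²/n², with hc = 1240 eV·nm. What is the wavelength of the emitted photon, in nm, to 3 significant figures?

103 nm

For Z = 2 the level energies scale as Z², so the effective Rydberg energy is 13.6 × 4 = 54.40 eV.
ΔE = 54.40 × (1/2² − 1/6²) = 54.40 × 0.2222 = 12.09 eV.
λ = hc/ΔE = 1240 / 12.09 = 103 nm.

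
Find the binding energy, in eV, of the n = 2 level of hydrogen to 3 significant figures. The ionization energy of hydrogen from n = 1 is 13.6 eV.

E_2 = −13.60/4 = −3.40 eV, so ionization (to E = 0) requires 3.40 eV.

3.40 eV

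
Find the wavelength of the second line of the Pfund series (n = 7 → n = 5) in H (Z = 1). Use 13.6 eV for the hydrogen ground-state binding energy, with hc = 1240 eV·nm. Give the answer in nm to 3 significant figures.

4650 nm

The Pfund series terminates on n_f = 5; the second line has n_i = 5+2 = 7.
ΔE = 13.60 × (1/5² − 1/7²) = 0.2664 eV.
λ = 1240 / 0.2664 = 4650 nm.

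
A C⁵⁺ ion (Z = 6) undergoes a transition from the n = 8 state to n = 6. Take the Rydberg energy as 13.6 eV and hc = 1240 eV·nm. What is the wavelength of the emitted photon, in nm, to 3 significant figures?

For Z = 6 the level energies scale as Z², so the effective Rydberg energy is 13.6 × 36 = 489.6 eV.
ΔE = 489.6 × (1/6² − 1/8²) = 489.6 × 0.01215 = 5.950 eV.
λ = hc/ΔE = 1240 / 5.950 = 208 nm.

208 nm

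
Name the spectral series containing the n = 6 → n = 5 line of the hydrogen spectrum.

Pfund

The series is set by the lower level: n_f = 5 is the Pfund series.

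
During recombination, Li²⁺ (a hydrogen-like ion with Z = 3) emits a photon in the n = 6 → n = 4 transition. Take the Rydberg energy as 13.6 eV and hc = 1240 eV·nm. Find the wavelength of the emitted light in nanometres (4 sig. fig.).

291.8 nm

For Z = 3 the level energies scale as Z², so the effective Rydberg energy is 13.6 × 9 = 122.4 eV.
ΔE = 122.4 × (1/4² − 1/6²) = 122.4 × 0.03472 = 4.250 eV.
λ = hc/ΔE = 1240 / 4.250 = 291.8 nm.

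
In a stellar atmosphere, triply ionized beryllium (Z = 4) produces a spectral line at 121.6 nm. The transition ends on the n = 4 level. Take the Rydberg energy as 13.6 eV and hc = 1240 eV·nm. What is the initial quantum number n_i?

The photon energy is ΔE = hc/λ = 1240 / 121.6 = 10.20 eV.
With Z = 4, ΔE = 217.6 × (1/n_f² − 1/n_i²), so 1/n_f² − 1/n_i² = 0.04686.
With n_f = 4: 1/n_i² = 1/16 − 0.04686 = 0.01564, so n_i ≈ 8.00.

n_i = 8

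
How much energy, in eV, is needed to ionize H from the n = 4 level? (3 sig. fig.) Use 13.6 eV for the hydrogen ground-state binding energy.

0.850 eV

E_4 = −13.60/16 = −0.850 eV, so ionization (to E = 0) requires 0.850 eV.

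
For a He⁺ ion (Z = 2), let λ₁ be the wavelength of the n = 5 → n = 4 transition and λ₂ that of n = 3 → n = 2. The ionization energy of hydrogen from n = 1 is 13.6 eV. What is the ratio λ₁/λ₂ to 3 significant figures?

6.17

λ ∝ 1/ΔE ∝ 1/(1/n_f² − 1/n_i²), and the Z² and hc factors cancel in the ratio.
λ₁/λ₂ = (1/2² − 1/3²)/(1/4² − 1/5²) = 0.1389/0.02250 = 6.17.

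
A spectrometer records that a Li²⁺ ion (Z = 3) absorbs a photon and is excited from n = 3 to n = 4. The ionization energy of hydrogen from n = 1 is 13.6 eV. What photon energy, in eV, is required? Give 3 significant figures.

The Bohr energies scale as Z², so for Z = 3: E_n = −122.4/n² eV.
E_4 = −122.4/16 = −7.650 eV and E_3 = −122.4/9 = −13.60 eV.
The photon energy is |E_4 − E_3| = 5.95 eV.

5.95 eV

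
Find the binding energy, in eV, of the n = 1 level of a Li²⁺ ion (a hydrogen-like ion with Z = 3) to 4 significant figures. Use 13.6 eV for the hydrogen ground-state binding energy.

E_n = −13.6 Z²/n² = −122.4/n² eV for Z = 3.
E_1 = −122.4/1 = −122.4 eV, so ionization (to E = 0) requires 122.4 eV.

122.4 eV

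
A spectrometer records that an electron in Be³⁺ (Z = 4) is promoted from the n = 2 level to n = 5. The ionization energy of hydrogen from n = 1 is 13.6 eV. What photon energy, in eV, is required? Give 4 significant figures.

The Bohr energies scale as Z², so for Z = 4: E_n = −217.6/n² eV.
E_5 = −217.6/25 = −8.704 eV and E_2 = −217.6/4 = −54.40 eV.
The photon energy is |E_5 − E_2| = 45.70 eV.

45.70 eV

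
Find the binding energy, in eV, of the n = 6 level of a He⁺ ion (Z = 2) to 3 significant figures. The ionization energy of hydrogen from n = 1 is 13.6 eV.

1.51 eV

E_n = −13.6 Z²/n² = −54.40/n² eV for Z = 2.
E_6 = −54.40/36 = −1.51 eV, so ionization (to E = 0) requires 1.51 eV.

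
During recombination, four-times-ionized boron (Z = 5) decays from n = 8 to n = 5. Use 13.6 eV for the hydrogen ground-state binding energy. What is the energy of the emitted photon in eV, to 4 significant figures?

The Bohr energies scale as Z², so for Z = 5: E_n = −340.0/n² eV.
E_8 = −340.0/64 = −5.313 eV and E_5 = −340.0/25 = −13.60 eV.
The photon energy is |E_8 − E_5| = 8.288 eV.

8.288 eV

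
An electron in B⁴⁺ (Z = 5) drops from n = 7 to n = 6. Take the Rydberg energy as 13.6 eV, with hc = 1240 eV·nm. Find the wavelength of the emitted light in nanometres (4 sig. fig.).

For Z = 5 the level energies scale as Z², so the effective Rydberg energy is 13.6 × 25 = 340.0 eV.
ΔE = 340.0 × (1/6² − 1/7²) = 340.0 × 0.007370 = 2.506 eV.
λ = hc/ΔE = 1240 / 2.506 = 494.9 nm.

494.9 nm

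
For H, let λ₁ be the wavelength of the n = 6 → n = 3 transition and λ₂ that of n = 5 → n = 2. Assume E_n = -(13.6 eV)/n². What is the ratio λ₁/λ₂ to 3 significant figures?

2.52

λ ∝ 1/ΔE ∝ 1/(1/n_f² − 1/n_i²), and the Z² and hc factors cancel in the ratio.
λ₁/λ₂ = (1/2² − 1/5²)/(1/3² − 1/6²) = 0.2100/0.08333 = 2.52.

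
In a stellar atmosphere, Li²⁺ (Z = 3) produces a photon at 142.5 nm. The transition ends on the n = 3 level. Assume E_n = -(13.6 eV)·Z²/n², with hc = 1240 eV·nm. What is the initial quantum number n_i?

The photon energy is ΔE = hc/λ = 1240 / 142.5 = 8.702 eV.
With Z = 3, ΔE = 122.4 × (1/n_f² − 1/n_i²), so 1/n_f² − 1/n_i² = 0.07109.
With n_f = 3: 1/n_i² = 1/9 − 0.07109 = 0.04002, so n_i ≈ 5.00.

n_i = 5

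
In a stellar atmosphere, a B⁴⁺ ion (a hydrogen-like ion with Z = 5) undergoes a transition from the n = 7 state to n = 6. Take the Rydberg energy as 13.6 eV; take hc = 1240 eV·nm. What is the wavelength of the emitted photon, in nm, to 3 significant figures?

495 nm

For Z = 5 the level energies scale as Z², so the effective Rydberg energy is 13.6 × 25 = 340.0 eV.
ΔE = 340.0 × (1/6² − 1/7²) = 340.0 × 0.007370 = 2.506 eV.
λ = hc/ΔE = 1240 / 2.506 = 495 nm.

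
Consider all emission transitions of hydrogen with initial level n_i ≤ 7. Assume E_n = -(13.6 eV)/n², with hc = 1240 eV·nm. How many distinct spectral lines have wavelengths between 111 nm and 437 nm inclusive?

4

Enumerate all n_i → n_f pairs with 1 ≤ n_f < n_i ≤ 7 and compute λ = 1240 / [13.6·1·(1/n_f² − 1/n_i²)].
Lines falling in [111, 437] nm: 2→1 (121.6 nm), 7→2 (397.1 nm), 6→2 (410.3 nm), 5→2 (434.2 nm).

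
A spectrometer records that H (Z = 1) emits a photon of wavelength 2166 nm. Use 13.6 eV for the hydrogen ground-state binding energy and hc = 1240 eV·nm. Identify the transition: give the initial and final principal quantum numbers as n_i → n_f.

n_i = 7, n_f = 4

The photon energy is ΔE = hc/λ = 1240 / 2166 = 0.5725 eV.
With Z = 1, ΔE = 13.60 × (1/n_f² − 1/n_i²), so 1/n_f² − 1/n_i² = 0.04209.
Trying n_f = 4 gives 1/n_i² = 0.02041, i.e. n_i ≈ 7; this pair matches.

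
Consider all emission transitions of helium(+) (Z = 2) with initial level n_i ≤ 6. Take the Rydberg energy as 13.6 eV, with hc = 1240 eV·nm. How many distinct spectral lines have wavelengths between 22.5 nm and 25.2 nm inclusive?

Enumerate all n_i → n_f pairs with 1 ≤ n_f < n_i ≤ 6 and compute λ = 1240 / [13.6·4·(1/n_f² − 1/n_i²)].
Lines falling in [22.5, 25.2] nm: 6→1 (23.45 nm), 5→1 (23.74 nm), 4→1 (24.31 nm).

3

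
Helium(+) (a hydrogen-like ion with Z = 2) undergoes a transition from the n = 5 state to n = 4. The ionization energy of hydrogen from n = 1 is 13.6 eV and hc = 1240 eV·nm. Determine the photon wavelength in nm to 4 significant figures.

1013 nm

For Z = 2 the level energies scale as Z², so the effective Rydberg energy is 13.6 × 4 = 54.40 eV.
ΔE = 54.40 × (1/4² − 1/5²) = 54.40 × 0.02250 = 1.224 eV.
λ = hc/ΔE = 1240 / 1.224 = 1013 nm.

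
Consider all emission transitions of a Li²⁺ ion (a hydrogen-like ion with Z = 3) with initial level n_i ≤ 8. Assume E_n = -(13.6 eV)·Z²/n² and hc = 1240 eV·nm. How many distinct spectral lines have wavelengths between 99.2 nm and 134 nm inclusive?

Enumerate all n_i → n_f pairs with 1 ≤ n_f < n_i ≤ 8 and compute λ = 1240 / [13.6·9·(1/n_f² − 1/n_i²)].
Lines falling in [99.2, 134] nm: 8→3 (106.1 nm), 7→3 (111.7 nm), 6→3 (121.6 nm).

3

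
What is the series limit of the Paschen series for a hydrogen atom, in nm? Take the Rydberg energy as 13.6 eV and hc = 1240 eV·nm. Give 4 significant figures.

820.6 nm

The Paschen series has lower level n_f = 3; the series limit corresponds to n_i → ∞.
ΔE_max = 13.6 × 1 / 3² = 1.511 eV.
λ_min = 1240 / 1.511 = 820.6 nm.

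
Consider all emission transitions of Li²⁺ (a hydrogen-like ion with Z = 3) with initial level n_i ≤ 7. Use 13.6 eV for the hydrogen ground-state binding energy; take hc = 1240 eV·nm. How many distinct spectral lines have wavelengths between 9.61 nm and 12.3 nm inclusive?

Enumerate all n_i → n_f pairs with 1 ≤ n_f < n_i ≤ 7 and compute λ = 1240 / [13.6·9·(1/n_f² − 1/n_i²)].
Lines falling in [9.61, 12.3] nm: 7→1 (10.34 nm), 6→1 (10.42 nm), 5→1 (10.55 nm), 4→1 (10.81 nm), 3→1 (11.40 nm).

5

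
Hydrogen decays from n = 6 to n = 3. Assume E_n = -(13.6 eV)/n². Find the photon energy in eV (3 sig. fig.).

E_6 = −13.60/36 = −0.3778 eV and E_3 = −13.60/9 = −1.511 eV.
The photon energy is |E_6 − E_3| = 1.13 eV.

1.13 eV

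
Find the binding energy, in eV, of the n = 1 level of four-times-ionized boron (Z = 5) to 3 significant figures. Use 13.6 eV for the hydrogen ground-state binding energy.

E_n = −13.6 Z²/n² = −340.0/n² eV for Z = 5.
E_1 = −340.0/1 = −340 eV, so ionization (to E = 0) requires 340 eV.

340 eV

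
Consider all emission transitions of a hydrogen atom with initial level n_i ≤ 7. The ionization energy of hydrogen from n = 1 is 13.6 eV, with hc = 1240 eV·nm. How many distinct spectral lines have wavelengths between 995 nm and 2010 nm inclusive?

Enumerate all n_i → n_f pairs with 1 ≤ n_f < n_i ≤ 7 and compute λ = 1240 / [13.6·1·(1/n_f² − 1/n_i²)].
Lines falling in [995, 2010] nm: 7→3 (1005 nm), 6→3 (1094 nm), 5→3 (1282 nm), 4→3 (1876 nm).

4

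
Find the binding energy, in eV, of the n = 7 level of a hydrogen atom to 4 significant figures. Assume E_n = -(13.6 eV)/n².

0.2776 eV

E_7 = −13.60/49 = −0.2776 eV, so ionization (to E = 0) requires 0.2776 eV.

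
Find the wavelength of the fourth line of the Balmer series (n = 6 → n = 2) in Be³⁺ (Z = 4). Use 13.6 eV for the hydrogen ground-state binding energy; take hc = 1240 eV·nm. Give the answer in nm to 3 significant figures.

25.6 nm

The Balmer series terminates on n_f = 2; the fourth line has n_i = 2+4 = 6.
ΔE = 217.6 × (1/2² − 1/6²) = 48.36 eV.
λ = 1240 / 48.36 = 25.6 nm.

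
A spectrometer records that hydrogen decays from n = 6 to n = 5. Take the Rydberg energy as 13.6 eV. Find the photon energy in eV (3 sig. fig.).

0.166 eV

E_6 = −13.60/36 = −0.3778 eV and E_5 = −13.60/25 = −0.5440 eV.
The photon energy is |E_6 − E_5| = 0.166 eV.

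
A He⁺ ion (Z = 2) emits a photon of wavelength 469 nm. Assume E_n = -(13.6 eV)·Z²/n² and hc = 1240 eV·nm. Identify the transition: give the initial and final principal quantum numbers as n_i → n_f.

The photon energy is ΔE = hc/λ = 1240 / 469 = 2.644 eV.
With Z = 2, ΔE = 54.40 × (1/n_f² − 1/n_i²), so 1/n_f² − 1/n_i² = 0.04860.
Trying n_f = 3 gives 1/n_i² = 0.06251, i.e. n_i ≈ 4; this pair matches.

n_i = 4, n_f = 3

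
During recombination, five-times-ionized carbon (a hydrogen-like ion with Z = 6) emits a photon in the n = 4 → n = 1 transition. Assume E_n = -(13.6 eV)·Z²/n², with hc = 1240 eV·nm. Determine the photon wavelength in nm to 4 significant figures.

For Z = 6 the level energies scale as Z², so the effective Rydberg energy is 13.6 × 36 = 489.6 eV.
ΔE = 489.6 × (1/1² − 1/4²) = 489.6 × 0.9375 = 459.0 eV.
λ = hc/ΔE = 1240 / 459.0 = 2.702 nm.

2.702 nm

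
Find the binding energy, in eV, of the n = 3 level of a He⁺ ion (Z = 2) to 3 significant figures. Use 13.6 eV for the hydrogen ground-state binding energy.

6.04 eV

E_n = −13.6 Z²/n² = −54.40/n² eV for Z = 2.
E_3 = −54.40/9 = −6.04 eV, so ionization (to E = 0) requires 6.04 eV.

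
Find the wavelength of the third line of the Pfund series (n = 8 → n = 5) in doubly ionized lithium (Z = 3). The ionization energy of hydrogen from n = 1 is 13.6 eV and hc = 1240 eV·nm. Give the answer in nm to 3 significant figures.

The Pfund series terminates on n_f = 5; the third line has n_i = 5+3 = 8.
ΔE = 122.4 × (1/5² − 1/8²) = 2.984 eV.
λ = 1240 / 2.984 = 416 nm.

416 nm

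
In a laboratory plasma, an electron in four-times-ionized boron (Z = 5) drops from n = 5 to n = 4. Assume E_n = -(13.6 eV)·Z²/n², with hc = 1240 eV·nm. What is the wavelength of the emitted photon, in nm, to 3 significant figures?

For Z = 5 the level energies scale as Z², so the effective Rydberg energy is 13.6 × 25 = 340.0 eV.
ΔE = 340.0 × (1/4² − 1/5²) = 340.0 × 0.02250 = 7.650 eV.
λ = hc/ΔE = 1240 / 7.650 = 162 nm.

162 nm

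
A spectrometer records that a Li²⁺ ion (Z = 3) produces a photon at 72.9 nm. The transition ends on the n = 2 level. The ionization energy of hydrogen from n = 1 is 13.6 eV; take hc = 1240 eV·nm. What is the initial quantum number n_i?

n_i = 3

The photon energy is ΔE = hc/λ = 1240 / 72.9 = 17.01 eV.
With Z = 3, ΔE = 122.4 × (1/n_f² − 1/n_i²), so 1/n_f² − 1/n_i² = 0.1390.
With n_f = 2: 1/n_i² = 1/4 − 0.1390 = 0.1110, so n_i ≈ 3.00.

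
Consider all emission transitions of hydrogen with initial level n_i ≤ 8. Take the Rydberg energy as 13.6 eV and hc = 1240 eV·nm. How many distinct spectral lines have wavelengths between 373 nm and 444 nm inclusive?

4

Enumerate all n_i → n_f pairs with 1 ≤ n_f < n_i ≤ 8 and compute λ = 1240 / [13.6·1·(1/n_f² − 1/n_i²)].
Lines falling in [373, 444] nm: 8→2 (389.0 nm), 7→2 (397.1 nm), 6→2 (410.3 nm), 5→2 (434.2 nm).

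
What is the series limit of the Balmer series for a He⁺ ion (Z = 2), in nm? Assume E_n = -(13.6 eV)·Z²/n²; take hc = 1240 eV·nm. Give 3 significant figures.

91.2 nm

The Balmer series has lower level n_f = 2; the series limit corresponds to n_i → ∞.
ΔE_max = 13.6 × 4 / 2² = 13.60 eV.
λ_min = 1240 / 13.60 = 91.2 nm.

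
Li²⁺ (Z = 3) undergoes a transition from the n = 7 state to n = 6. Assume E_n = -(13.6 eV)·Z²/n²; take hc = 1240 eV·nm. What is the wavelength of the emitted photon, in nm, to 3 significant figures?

For Z = 3 the level energies scale as Z², so the effective Rydberg energy is 13.6 × 9 = 122.4 eV.
ΔE = 122.4 × (1/6² − 1/7²) = 122.4 × 0.007370 = 0.9020 eV.
λ = hc/ΔE = 1240 / 0.9020 = 1370 nm.

1370 nm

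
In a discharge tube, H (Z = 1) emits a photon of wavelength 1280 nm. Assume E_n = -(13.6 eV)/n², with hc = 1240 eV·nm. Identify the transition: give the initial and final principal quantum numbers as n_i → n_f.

The photon energy is ΔE = hc/λ = 1240 / 1280 = 0.9688 eV.
With Z = 1, ΔE = 13.60 × (1/n_f² − 1/n_i²), so 1/n_f² − 1/n_i² = 0.07123.
Trying n_f = 3 gives 1/n_i² = 0.03988, i.e. n_i ≈ 5; this pair matches.

n_i = 5, n_f = 3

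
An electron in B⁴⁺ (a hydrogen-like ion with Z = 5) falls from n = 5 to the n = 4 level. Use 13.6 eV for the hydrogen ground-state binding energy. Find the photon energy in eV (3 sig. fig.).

7.65 eV

The Bohr energies scale as Z², so for Z = 5: E_n = −340.0/n² eV.
E_5 = −340.0/25 = −13.60 eV and E_4 = −340.0/16 = −21.25 eV.
The photon energy is |E_5 − E_4| = 7.65 eV.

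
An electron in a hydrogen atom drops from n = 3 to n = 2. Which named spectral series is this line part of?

The series is set by the lower level: n_f = 2 is the Balmer series.

Balmer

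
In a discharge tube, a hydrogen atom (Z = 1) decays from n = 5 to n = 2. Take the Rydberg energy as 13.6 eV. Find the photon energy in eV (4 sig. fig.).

2.856 eV

E_5 = −13.60/25 = −0.5440 eV and E_2 = −13.60/4 = −3.400 eV.
The photon energy is |E_5 − E_2| = 2.856 eV.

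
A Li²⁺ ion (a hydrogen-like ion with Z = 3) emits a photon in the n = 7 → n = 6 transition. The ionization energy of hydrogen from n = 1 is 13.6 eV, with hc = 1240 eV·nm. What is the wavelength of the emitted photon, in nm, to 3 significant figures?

For Z = 3 the level energies scale as Z², so the effective Rydberg energy is 13.6 × 9 = 122.4 eV.
ΔE = 122.4 × (1/6² − 1/7²) = 122.4 × 0.007370 = 0.9020 eV.
λ = hc/ΔE = 1240 / 0.9020 = 1370 nm.

1370 nm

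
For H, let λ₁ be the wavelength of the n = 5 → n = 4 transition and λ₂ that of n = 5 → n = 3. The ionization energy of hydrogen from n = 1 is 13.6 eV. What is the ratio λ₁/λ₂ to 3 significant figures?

3.16

λ ∝ 1/ΔE ∝ 1/(1/n_f² − 1/n_i²), and the Z² and hc factors cancel in the ratio.
λ₁/λ₂ = (1/3² − 1/5²)/(1/4² − 1/5²) = 0.07111/0.02250 = 3.16.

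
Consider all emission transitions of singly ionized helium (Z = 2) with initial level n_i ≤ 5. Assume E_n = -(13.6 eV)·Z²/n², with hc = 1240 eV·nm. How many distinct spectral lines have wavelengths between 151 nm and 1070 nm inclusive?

Enumerate all n_i → n_f pairs with 1 ≤ n_f < n_i ≤ 5 and compute λ = 1240 / [13.6·4·(1/n_f² − 1/n_i²)].
Lines falling in [151, 1070] nm: 3→2 (164.1 nm), 5→3 (320.5 nm), 4→3 (468.9 nm), 5→4 (1013 nm).

4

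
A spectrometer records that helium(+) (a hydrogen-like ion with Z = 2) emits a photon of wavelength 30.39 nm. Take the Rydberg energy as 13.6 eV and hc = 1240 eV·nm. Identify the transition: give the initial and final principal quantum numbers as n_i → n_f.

n_i = 2, n_f = 1

The photon energy is ΔE = hc/λ = 1240 / 30.39 = 40.80 eV.
With Z = 2, ΔE = 54.40 × (1/n_f² − 1/n_i²), so 1/n_f² − 1/n_i² = 0.7501.
Trying n_f = 1 gives 1/n_i² = 0.2499, i.e. n_i ≈ 2; this pair matches.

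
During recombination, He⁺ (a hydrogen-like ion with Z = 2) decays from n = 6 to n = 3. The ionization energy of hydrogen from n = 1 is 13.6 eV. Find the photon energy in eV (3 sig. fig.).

4.53 eV

The Bohr energies scale as Z², so for Z = 2: E_n = −54.40/n² eV.
E_6 = −54.40/36 = −1.511 eV and E_3 = −54.40/9 = −6.044 eV.
The photon energy is |E_6 − E_3| = 4.53 eV.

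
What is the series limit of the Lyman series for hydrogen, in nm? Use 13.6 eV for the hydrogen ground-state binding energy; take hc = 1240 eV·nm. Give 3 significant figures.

91.2 nm

The Lyman series has lower level n_f = 1; the series limit corresponds to n_i → ∞.
ΔE_max = 13.6 × 1 / 1² = 13.60 eV.
λ_min = 1240 / 13.60 = 91.2 nm.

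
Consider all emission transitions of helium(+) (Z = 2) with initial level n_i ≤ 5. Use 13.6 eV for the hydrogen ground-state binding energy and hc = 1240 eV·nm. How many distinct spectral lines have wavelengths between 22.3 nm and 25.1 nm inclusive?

2

Enumerate all n_i → n_f pairs with 1 ≤ n_f < n_i ≤ 5 and compute λ = 1240 / [13.6·4·(1/n_f² − 1/n_i²)].
Lines falling in [22.3, 25.1] nm: 5→1 (23.74 nm), 4→1 (24.31 nm).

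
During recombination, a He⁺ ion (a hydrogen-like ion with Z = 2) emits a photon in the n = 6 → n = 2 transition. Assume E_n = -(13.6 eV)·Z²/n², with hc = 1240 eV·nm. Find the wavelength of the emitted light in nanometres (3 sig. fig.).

For Z = 2 the level energies scale as Z², so the effective Rydberg energy is 13.6 × 4 = 54.40 eV.
ΔE = 54.40 × (1/2² − 1/6²) = 54.40 × 0.2222 = 12.09 eV.
λ = hc/ΔE = 1240 / 12.09 = 103 nm.

103 nm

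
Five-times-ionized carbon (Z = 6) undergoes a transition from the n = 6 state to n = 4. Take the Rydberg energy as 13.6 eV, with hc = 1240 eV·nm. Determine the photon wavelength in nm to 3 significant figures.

72.9 nm

For Z = 6 the level energies scale as Z², so the effective Rydberg energy is 13.6 × 36 = 489.6 eV.
ΔE = 489.6 × (1/4² − 1/6²) = 489.6 × 0.03472 = 17.00 eV.
λ = hc/ΔE = 1240 / 17.00 = 72.9 nm.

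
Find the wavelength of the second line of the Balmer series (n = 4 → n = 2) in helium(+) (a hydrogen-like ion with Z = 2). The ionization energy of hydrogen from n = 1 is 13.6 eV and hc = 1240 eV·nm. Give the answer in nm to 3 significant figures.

The Balmer series terminates on n_f = 2; the second line has n_i = 2+2 = 4.
ΔE = 54.40 × (1/2² − 1/4²) = 10.20 eV.
λ = 1240 / 10.20 = 122 nm.

122 nm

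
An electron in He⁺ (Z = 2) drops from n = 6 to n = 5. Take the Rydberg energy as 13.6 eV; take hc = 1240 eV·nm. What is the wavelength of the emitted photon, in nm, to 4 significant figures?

1865 nm

For Z = 2 the level energies scale as Z², so the effective Rydberg energy is 13.6 × 4 = 54.40 eV.
ΔE = 54.40 × (1/5² − 1/6²) = 54.40 × 0.01222 = 0.6649 eV.
λ = hc/ΔE = 1240 / 0.6649 = 1865 nm.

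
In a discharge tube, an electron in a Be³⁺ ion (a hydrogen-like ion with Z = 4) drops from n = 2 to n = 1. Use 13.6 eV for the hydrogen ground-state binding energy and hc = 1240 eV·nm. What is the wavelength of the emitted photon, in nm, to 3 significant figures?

7.60 nm

For Z = 4 the level energies scale as Z², so the effective Rydberg energy is 13.6 × 16 = 217.6 eV.
ΔE = 217.6 × (1/1² − 1/2²) = 217.6 × 0.7500 = 163.2 eV.
λ = hc/ΔE = 1240 / 163.2 = 7.60 nm.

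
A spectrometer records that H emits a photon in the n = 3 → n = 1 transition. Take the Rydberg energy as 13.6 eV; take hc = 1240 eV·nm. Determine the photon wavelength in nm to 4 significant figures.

ΔE = 13.60 × (1/1² − 1/3²) = 13.60 × 0.8889 = 12.09 eV.
λ = hc/ΔE = 1240 / 12.09 = 102.6 nm.

102.6 nm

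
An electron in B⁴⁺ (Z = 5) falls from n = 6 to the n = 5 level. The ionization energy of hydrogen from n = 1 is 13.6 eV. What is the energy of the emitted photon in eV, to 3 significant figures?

The Bohr energies scale as Z², so for Z = 5: E_n = −340.0/n² eV.
E_6 = −340.0/36 = −9.444 eV and E_5 = −340.0/25 = −13.60 eV.
The photon energy is |E_6 − E_5| = 4.16 eV.

4.16 eV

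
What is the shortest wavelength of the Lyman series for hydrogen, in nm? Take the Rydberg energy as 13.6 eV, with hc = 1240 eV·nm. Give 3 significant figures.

The Lyman series has lower level n_f = 1; the series limit corresponds to n_i → ∞.
ΔE_max = 13.6 × 1 / 1² = 13.60 eV.
λ_min = 1240 / 13.60 = 91.2 nm.

91.2 nm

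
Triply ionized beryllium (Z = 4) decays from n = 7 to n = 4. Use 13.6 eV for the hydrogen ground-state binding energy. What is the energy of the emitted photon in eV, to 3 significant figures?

The Bohr energies scale as Z², so for Z = 4: E_n = −217.6/n² eV.
E_7 = −217.6/49 = −4.441 eV and E_4 = −217.6/16 = −13.60 eV.
The photon energy is |E_7 − E_4| = 9.16 eV.

9.16 eV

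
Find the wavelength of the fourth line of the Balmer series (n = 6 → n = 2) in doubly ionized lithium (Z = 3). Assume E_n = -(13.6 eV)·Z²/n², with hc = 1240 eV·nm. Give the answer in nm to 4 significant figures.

The Balmer series terminates on n_f = 2; the fourth line has n_i = 2+4 = 6.
ΔE = 122.4 × (1/2² − 1/6²) = 27.20 eV.
λ = 1240 / 27.20 = 45.59 nm.

45.59 nm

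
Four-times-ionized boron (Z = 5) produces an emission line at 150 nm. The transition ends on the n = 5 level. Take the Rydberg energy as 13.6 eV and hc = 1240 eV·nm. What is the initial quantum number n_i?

The photon energy is ΔE = hc/λ = 1240 / 150 = 8.267 eV.
With Z = 5, ΔE = 340.0 × (1/n_f² − 1/n_i²), so 1/n_f² − 1/n_i² = 0.02431.
With n_f = 5: 1/n_i² = 1/25 − 0.02431 = 0.01569, so n_i ≈ 7.98.

n_i = 8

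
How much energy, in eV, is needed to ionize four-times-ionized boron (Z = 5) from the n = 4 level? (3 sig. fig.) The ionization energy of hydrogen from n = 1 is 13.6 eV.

E_n = −13.6 Z²/n² = −340.0/n² eV for Z = 5.
E_4 = −340.0/16 = −21.3 eV, so ionization (to E = 0) requires 21.3 eV.

21.3 eV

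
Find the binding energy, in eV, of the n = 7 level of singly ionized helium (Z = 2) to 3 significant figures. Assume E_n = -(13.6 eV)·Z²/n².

E_n = −13.6 Z²/n² = −54.40/n² eV for Z = 2.
E_7 = −54.40/49 = −1.11 eV, so ionization (to E = 0) requires 1.11 eV.

1.11 eV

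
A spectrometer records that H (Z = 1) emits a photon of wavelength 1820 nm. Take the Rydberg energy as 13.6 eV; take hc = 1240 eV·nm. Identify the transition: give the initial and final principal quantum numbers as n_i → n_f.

The photon energy is ΔE = hc/λ = 1240 / 1820 = 0.6813 eV.
With Z = 1, ΔE = 13.60 × (1/n_f² − 1/n_i²), so 1/n_f² − 1/n_i² = 0.05010.
Trying n_f = 4 gives 1/n_i² = 0.01240, i.e. n_i ≈ 9; this pair matches.

n_i = 9, n_f = 4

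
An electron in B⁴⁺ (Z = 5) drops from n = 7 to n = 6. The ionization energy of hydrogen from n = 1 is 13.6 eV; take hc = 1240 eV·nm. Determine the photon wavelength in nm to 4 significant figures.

For Z = 5 the level energies scale as Z², so the effective Rydberg energy is 13.6 × 25 = 340.0 eV.
ΔE = 340.0 × (1/6² − 1/7²) = 340.0 × 0.007370 = 2.506 eV.
λ = hc/ΔE = 1240 / 2.506 = 494.9 nm.

494.9 nm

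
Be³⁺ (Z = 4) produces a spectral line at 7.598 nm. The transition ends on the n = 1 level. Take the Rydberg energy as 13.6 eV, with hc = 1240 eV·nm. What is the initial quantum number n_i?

The photon energy is ΔE = hc/λ = 1240 / 7.598 = 163.2 eV.
With Z = 4, ΔE = 217.6 × (1/n_f² − 1/n_i²), so 1/n_f² − 1/n_i² = 0.7500.
With n_f = 1: 1/n_i² = 1/1 − 0.7500 = 0.2500, so n_i ≈ 2.00.

n_i = 2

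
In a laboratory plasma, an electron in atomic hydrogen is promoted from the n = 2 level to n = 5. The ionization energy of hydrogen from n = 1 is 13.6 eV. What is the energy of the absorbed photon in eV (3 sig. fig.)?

E_5 = −13.60/25 = −0.5440 eV and E_2 = −13.60/4 = −3.400 eV.
The photon energy is |E_5 − E_2| = 2.86 eV.

2.86 eV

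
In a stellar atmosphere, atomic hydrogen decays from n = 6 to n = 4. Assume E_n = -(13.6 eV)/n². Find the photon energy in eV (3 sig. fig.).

E_6 = −13.60/36 = −0.3778 eV and E_4 = −13.60/16 = −0.8500 eV.
The photon energy is |E_6 − E_4| = 0.472 eV.

0.472 eV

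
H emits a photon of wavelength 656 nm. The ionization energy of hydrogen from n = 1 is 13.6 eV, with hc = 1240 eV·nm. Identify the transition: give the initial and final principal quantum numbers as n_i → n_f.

The photon energy is ΔE = hc/λ = 1240 / 656 = 1.890 eV.
With Z = 1, ΔE = 13.60 × (1/n_f² − 1/n_i²), so 1/n_f² − 1/n_i² = 0.1390.
Trying n_f = 2 gives 1/n_i² = 0.1110, i.e. n_i ≈ 3; this pair matches.

n_i = 3, n_f = 2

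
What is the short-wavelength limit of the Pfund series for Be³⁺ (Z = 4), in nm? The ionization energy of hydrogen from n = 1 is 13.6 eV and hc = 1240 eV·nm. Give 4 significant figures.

The Pfund series has lower level n_f = 5; the series limit corresponds to n_i → ∞.
ΔE_max = 13.6 × 16 / 5² = 8.704 eV.
λ_min = 1240 / 8.704 = 142.5 nm.

142.5 nm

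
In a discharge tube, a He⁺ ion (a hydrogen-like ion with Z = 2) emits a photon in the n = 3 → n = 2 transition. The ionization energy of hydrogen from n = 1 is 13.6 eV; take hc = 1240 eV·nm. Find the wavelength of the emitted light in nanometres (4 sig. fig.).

For Z = 2 the level energies scale as Z², so the effective Rydberg energy is 13.6 × 4 = 54.40 eV.
ΔE = 54.40 × (1/2² − 1/3²) = 54.40 × 0.1389 = 7.556 eV.
λ = hc/ΔE = 1240 / 7.556 = 164.1 nm.

164.1 nm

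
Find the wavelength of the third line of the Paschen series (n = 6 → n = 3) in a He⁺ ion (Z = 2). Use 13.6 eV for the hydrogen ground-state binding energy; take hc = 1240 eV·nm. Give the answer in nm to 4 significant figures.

273.5 nm

The Paschen series terminates on n_f = 3; the third line has n_i = 3+3 = 6.
ΔE = 54.40 × (1/3² − 1/6²) = 4.533 eV.
λ = 1240 / 4.533 = 273.5 nm.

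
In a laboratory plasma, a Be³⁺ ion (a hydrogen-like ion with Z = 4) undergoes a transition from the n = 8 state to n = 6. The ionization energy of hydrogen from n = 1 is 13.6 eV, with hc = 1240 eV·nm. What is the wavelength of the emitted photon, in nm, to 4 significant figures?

For Z = 4 the level energies scale as Z², so the effective Rydberg energy is 13.6 × 16 = 217.6 eV.
ΔE = 217.6 × (1/6² − 1/8²) = 217.6 × 0.01215 = 2.644 eV.
λ = hc/ΔE = 1240 / 2.644 = 468.9 nm.

468.9 nm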